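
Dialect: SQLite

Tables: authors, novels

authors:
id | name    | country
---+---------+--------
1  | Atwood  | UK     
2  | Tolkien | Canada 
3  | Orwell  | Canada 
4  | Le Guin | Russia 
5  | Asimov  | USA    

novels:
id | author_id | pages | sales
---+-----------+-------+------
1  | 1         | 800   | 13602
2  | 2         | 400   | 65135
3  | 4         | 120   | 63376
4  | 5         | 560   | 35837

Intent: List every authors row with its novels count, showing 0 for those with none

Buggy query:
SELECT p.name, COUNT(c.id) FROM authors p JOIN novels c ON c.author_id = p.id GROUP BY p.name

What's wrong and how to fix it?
Bug: INNER JOIN drops authors rows that have no matching novels rows

Fix: Use LEFT JOIN so parents without children still appear (COUNT(c.id) gives 0)

Corrected query:
SELECT p.name, COUNT(c.id) FROM authors p LEFT JOIN novels c ON c.author_id = p.id GROUP BY p.name

Result:
name    | COUNT(c.id)
--------+------------
Asimov  | 1          
Atwood  | 1          
Le Guin | 1          
Orwell  | 0          
Tolkien | 1          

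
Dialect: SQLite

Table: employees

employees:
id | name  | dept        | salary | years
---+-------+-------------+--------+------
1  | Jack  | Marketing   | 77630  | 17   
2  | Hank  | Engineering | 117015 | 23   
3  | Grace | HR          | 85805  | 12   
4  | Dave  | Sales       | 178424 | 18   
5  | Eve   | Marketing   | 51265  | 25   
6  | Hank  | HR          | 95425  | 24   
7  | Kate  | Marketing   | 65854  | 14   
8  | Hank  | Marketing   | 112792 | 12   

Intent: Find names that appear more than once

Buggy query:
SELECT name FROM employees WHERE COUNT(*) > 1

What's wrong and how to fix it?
Bug: WHERE can't reference COUNT(*); aggregates are computed after WHERE

Fix: GROUP BY name, then filter groups with HAVING COUNT(*) > 1

Corrected query:
SELECT name FROM employees GROUP BY name HAVING COUNT(*) > 1

Result:
name
----
Hank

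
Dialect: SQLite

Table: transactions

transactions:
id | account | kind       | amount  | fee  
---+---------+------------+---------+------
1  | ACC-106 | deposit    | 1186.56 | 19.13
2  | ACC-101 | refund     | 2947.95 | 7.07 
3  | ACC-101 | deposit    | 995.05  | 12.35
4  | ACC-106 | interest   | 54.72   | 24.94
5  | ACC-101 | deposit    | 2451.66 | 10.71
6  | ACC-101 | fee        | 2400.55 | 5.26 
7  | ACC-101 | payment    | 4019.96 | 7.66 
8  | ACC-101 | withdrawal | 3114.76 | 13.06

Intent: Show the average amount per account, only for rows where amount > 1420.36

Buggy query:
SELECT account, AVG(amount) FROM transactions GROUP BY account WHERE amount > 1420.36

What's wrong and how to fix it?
Bug: WHERE cannot follow GROUP BY

Fix: Place WHERE between FROM and GROUP BY

Corrected query:
SELECT account, AVG(amount) FROM transactions WHERE amount > 1420.36 GROUP BY account

Result:
account | AVG(amount)
--------+------------
ACC-101 | 2986.976   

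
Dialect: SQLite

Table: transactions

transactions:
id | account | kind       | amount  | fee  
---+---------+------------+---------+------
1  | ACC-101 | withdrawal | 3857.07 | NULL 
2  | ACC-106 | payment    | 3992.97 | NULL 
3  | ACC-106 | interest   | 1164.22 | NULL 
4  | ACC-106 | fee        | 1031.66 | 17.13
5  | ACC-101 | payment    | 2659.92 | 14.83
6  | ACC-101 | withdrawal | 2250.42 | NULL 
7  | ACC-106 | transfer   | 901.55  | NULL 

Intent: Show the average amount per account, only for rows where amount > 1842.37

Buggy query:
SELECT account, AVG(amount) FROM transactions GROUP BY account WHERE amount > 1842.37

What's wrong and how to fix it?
Bug: Row-level WHERE must come before GROUP BY in the clause order

Fix: Move the WHERE clause before GROUP BY

Corrected query:
SELECT account, AVG(amount) FROM transactions WHERE amount > 1842.37 GROUP BY account

Result:
account | AVG(amount)
--------+------------
ACC-101 | 2922.47    
ACC-106 | 3992.97    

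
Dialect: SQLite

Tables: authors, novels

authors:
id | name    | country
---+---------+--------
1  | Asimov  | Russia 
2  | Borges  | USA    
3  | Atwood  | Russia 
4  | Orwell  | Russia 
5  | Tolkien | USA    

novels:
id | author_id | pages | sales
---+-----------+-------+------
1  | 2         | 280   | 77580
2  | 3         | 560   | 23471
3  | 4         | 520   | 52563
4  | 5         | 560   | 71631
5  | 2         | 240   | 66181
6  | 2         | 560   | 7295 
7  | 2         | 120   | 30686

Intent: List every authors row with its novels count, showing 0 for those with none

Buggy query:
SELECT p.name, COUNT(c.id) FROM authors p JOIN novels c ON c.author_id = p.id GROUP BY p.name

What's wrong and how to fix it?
Bug: INNER JOIN drops authors rows that have no matching novels rows

Fix: Use LEFT JOIN so parents without children still appear (COUNT(c.id) gives 0)

Corrected query:
SELECT p.name, COUNT(c.id) FROM authors p LEFT JOIN novels c ON c.author_id = p.id GROUP BY p.name

Result:
name    | COUNT(c.id)
--------+------------
Asimov  | 0          
Atwood  | 1          
Borges  | 4          
Orwell  | 1          
Tolkien | 1          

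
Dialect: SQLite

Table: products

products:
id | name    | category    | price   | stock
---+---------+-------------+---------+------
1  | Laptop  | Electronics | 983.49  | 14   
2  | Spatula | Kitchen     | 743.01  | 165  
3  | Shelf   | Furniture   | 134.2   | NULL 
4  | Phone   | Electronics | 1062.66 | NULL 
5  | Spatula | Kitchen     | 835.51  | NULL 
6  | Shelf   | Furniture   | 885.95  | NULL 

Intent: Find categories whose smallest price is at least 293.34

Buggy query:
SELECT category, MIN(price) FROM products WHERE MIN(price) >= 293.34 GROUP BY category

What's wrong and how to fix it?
Bug: MIN() in WHERE is a misuse of aggregate

Fix: Use HAVING for the per-group MIN condition

Corrected query:
SELECT category, MIN(price) FROM products GROUP BY category HAVING MIN(price) >= 293.34

Result:
category    | MIN(price)
------------+-----------
Electronics | 983.49    
Kitchen     | 743.01    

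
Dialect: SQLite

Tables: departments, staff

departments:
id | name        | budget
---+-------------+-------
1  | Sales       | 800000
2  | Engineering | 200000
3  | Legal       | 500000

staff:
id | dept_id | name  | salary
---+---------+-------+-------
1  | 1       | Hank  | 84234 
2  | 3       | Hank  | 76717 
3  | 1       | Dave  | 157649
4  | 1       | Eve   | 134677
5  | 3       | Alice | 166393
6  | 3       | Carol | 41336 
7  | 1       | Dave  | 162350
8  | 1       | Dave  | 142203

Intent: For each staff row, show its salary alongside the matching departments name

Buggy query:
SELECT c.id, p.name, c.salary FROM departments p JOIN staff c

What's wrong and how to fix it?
Bug: JOIN with no ON clause produces a cartesian product; every staff row pairs with every departments row

Fix: Add ON c.dept_id = p.id to the JOIN

Corrected query:
SELECT c.id, p.name, c.salary FROM departments p JOIN staff c ON c.dept_id = p.id

Result:
id | name  | salary
---+-------+-------
1  | Sales | 84234 
2  | Legal | 76717 
3  | Sales | 157649
4  | Sales | 134677
5  | Legal | 166393
6  | Legal | 41336 
7  | Sales | 162350
8  | Sales | 142203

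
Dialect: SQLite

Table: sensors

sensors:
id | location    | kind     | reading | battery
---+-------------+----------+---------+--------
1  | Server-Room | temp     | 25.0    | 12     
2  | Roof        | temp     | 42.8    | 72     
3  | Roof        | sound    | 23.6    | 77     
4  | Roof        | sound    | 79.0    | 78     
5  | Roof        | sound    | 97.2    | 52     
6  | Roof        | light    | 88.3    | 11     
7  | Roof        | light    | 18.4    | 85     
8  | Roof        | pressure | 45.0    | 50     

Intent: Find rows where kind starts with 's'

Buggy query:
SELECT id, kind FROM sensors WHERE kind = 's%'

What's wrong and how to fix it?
Bug: '=' compares the literal string including the % character; pattern matching needs LIKE

Fix: Use LIKE for wildcard pattern matching

Corrected query:
SELECT id, kind FROM sensors WHERE kind LIKE 's%'

Result:
id | kind 
---+------
3  | sound
4  | sound
5  | sound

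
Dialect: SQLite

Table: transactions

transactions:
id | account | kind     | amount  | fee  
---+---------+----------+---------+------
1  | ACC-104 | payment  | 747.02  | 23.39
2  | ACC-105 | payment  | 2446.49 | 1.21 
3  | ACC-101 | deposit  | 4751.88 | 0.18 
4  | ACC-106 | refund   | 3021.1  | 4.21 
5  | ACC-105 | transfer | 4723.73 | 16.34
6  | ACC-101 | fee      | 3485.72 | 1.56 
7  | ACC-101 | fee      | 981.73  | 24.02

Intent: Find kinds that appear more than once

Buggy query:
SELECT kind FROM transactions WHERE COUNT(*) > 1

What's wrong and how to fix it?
Bug: WHERE can't reference COUNT(*); aggregates are computed after WHERE

Fix: Group first, then use HAVING for the count condition

Corrected query:
SELECT kind FROM transactions GROUP BY kind HAVING COUNT(*) > 1

Result:
kind   
-------
fee    
payment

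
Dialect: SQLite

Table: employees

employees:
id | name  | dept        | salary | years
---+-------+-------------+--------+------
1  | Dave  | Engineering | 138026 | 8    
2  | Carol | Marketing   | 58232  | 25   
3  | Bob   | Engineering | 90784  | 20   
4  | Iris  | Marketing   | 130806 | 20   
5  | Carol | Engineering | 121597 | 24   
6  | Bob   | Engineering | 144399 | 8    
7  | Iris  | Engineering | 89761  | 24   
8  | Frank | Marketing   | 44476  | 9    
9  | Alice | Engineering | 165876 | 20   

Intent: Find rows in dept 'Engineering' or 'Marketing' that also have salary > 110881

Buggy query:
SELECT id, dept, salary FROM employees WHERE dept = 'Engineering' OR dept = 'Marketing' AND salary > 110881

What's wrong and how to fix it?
Bug: Without parentheses, AND is evaluated before OR, so the salary filter only applies to the 'Marketing' branch

Fix: Add parentheses around the OR so the AND applies to both alternatives

Corrected query:
SELECT id, dept, salary FROM employees WHERE (dept = 'Engineering' OR dept = 'Marketing') AND salary > 110881

Result:
id | dept        | salary
---+-------------+-------
1  | Engineering | 138026
4  | Marketing   | 130806
5  | Engineering | 121597
6  | Engineering | 144399
9  | Engineering | 165876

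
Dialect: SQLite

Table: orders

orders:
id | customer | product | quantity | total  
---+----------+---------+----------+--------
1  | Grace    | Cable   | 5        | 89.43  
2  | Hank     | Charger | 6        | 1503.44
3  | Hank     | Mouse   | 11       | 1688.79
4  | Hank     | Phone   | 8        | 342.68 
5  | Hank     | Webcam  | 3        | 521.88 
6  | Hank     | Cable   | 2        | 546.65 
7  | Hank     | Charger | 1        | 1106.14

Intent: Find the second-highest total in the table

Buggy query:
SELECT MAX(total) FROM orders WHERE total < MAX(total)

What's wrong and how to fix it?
Bug: The inner MAX is an aggregate inside WHERE, which is not allowed

Fix: Compute the overall MAX in a subquery, then take MAX of rows below it

Corrected query:
SELECT MAX(total) FROM orders WHERE total < (SELECT MAX(total) FROM orders)

Result:
MAX(total)
----------
1503.44   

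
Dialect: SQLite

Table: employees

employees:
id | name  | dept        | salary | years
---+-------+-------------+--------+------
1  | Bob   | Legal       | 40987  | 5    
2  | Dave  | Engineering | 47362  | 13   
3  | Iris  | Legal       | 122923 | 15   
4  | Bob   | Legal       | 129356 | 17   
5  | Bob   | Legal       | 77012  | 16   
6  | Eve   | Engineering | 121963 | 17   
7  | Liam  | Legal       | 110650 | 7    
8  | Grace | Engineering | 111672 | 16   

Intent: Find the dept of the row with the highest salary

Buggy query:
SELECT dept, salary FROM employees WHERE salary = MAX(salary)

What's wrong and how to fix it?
Bug: WHERE is evaluated per row; an aggregate over the whole table isn't defined there

Fix: Use a subquery: WHERE salary = (SELECT MAX(salary) FROM employees)

Corrected query:
SELECT dept, salary FROM employees WHERE salary = (SELECT MAX(salary) FROM employees)

Result:
dept  | salary
------+-------
Legal | 129356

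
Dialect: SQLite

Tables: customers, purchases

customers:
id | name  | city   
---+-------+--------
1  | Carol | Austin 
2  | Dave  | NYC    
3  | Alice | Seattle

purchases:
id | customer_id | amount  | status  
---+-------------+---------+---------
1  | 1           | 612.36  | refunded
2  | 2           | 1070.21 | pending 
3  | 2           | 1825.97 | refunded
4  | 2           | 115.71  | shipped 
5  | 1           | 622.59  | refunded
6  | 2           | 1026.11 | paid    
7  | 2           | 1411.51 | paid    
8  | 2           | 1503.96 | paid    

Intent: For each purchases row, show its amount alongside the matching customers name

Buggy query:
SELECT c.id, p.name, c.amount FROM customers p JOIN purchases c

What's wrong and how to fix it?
Bug: JOIN with no ON clause produces a cartesian product; every purchases row pairs with every customers row

Fix: Add ON c.customer_id = p.id to the JOIN

Corrected query:
SELECT c.id, p.name, c.amount FROM customers p JOIN purchases c ON c.customer_id = p.id

Result:
id | name  | amount 
---+-------+--------
1  | Carol | 612.36 
2  | Dave  | 1070.21
3  | Dave  | 1825.97
4  | Dave  | 115.71 
5  | Carol | 622.59 
6  | Dave  | 1026.11
7  | Dave  | 1411.51
8  | Dave  | 1503.96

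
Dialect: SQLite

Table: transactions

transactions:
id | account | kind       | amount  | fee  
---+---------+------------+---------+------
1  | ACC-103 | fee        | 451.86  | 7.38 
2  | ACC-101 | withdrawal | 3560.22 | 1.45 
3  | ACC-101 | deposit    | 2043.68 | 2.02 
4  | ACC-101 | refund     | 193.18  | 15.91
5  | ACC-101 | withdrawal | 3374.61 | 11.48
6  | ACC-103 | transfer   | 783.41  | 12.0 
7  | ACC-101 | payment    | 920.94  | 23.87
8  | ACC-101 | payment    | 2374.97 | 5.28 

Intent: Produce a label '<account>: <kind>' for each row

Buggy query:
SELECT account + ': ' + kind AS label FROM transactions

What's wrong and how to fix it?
Bug: SQLite uses || for string concatenation; + coerces text to numbers (yielding 0)

Fix: Replace + with || to concatenate text

Corrected query:
SELECT account || ': ' || kind AS label FROM transactions

Result:
label              
-------------------
ACC-103: fee       
ACC-101: withdrawal
ACC-101: deposit   
ACC-101: refund    
ACC-101: withdrawal
ACC-103: transfer  
ACC-101: payment   
ACC-101: payment   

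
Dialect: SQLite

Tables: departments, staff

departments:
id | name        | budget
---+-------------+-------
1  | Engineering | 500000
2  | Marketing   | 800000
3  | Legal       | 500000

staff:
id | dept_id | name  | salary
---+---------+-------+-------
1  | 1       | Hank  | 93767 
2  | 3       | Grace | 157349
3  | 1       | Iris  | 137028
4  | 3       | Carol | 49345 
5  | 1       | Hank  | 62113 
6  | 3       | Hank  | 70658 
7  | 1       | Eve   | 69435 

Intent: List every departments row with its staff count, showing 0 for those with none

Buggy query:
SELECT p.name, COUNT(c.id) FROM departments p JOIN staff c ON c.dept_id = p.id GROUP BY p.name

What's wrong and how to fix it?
Bug: INNER JOIN drops departments rows that have no matching staff rows

Fix: Switch to LEFT JOIN to retain unmatched parent rows

Corrected query:
SELECT p.name, COUNT(c.id) FROM departments p LEFT JOIN staff c ON c.dept_id = p.id GROUP BY p.name

Result:
name        | COUNT(c.id)
------------+------------
Engineering | 4          
Legal       | 3          
Marketing   | 0          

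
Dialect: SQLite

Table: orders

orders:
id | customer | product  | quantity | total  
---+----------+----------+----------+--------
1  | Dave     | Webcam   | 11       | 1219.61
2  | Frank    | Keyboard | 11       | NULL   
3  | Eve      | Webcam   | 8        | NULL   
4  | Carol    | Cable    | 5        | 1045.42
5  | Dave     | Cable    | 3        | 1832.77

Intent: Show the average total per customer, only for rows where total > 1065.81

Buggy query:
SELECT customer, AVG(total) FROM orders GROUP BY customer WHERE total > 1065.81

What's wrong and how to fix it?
Bug: WHERE cannot follow GROUP BY

Fix: Place WHERE between FROM and GROUP BY

Corrected query:
SELECT customer, AVG(total) FROM orders WHERE total > 1065.81 GROUP BY customer

Result:
customer | AVG(total)
---------+-----------
Dave     | 1526.19   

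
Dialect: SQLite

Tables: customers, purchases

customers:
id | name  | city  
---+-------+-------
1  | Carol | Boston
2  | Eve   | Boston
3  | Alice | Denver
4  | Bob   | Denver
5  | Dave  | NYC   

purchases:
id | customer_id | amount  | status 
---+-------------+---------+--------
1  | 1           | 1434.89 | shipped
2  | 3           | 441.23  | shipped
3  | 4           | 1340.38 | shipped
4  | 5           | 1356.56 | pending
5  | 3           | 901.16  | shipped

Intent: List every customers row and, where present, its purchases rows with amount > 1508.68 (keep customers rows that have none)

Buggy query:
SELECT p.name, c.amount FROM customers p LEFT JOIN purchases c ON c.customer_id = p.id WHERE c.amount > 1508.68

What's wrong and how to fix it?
Bug: A WHERE condition on the right-hand table after LEFT JOIN drops unmatched parents

Fix: Put 'c.amount > 1508.68' in the JOIN's ON clause instead of WHERE

Corrected query:
SELECT p.name, c.amount FROM customers p LEFT JOIN purchases c ON c.customer_id = p.id AND c.amount > 1508.68

Result:
name  | amount
------+-------
Carol | NULL  
Eve   | NULL  
Alice | NULL  
Bob   | NULL  
Dave  | NULL  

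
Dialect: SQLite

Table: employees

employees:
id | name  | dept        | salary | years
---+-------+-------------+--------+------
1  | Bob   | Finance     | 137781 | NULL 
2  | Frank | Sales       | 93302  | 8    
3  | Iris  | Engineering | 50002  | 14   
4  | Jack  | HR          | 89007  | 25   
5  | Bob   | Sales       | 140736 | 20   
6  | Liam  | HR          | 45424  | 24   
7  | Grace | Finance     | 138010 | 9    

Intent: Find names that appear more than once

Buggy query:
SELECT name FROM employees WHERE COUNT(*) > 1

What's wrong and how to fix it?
Bug: COUNT(*) is an aggregate and cannot be used in WHERE

Fix: Group first, then use HAVING for the count condition

Corrected query:
SELECT name FROM employees GROUP BY name HAVING COUNT(*) > 1

Result:
name
----
Bob 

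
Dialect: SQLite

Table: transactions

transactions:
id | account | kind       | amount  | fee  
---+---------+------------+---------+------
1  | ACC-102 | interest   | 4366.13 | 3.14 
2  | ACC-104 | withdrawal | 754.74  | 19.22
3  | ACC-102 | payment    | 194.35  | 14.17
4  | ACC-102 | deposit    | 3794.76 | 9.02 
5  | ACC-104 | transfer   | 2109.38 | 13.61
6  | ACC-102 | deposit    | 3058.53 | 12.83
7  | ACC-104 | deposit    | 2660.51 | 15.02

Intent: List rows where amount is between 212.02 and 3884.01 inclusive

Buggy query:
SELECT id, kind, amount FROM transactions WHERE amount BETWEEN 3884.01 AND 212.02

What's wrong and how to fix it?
Bug: BETWEEN expects the lower bound first; with 3884.01 AND 212.02 the range is empty

Fix: Write BETWEEN 212.02 AND 3884.01

Corrected query:
SELECT id, kind, amount FROM transactions WHERE amount BETWEEN 212.02 AND 3884.01

Result:
id | kind       | amount 
---+------------+--------
2  | withdrawal | 754.74 
4  | deposit    | 3794.76
5  | transfer   | 2109.38
6  | deposit    | 3058.53
7  | deposit    | 2660.51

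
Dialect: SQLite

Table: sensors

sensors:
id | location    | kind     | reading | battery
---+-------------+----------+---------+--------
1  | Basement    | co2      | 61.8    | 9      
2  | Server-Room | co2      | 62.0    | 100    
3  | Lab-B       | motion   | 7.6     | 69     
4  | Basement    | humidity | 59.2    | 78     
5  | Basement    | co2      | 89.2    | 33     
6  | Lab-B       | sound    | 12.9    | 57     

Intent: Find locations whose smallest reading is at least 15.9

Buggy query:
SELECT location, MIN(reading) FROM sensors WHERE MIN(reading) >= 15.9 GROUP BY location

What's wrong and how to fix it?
Bug: Aggregates like MIN are computed per group after WHERE runs

Fix: Use HAVING for the per-group MIN condition

Corrected query:
SELECT location, MIN(reading) FROM sensors GROUP BY location HAVING MIN(reading) >= 15.9

Result:
location    | MIN(reading)
------------+-------------
Basement    | 59.2        
Server-Room | 62          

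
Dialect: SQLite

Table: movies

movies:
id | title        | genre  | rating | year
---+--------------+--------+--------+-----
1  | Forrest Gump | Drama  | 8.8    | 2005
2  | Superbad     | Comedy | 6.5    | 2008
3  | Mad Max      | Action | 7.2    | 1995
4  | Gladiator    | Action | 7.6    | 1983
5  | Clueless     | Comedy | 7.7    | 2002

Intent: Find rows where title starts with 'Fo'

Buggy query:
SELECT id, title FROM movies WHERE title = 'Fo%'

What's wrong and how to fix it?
Bug: Wildcards only work with LIKE; '=' treats '%' as a literal character

Fix: Use LIKE for wildcard pattern matching

Corrected query:
SELECT id, title FROM movies WHERE title LIKE 'Fo%'

Result:
id | title       
---+-------------
1  | Forrest Gump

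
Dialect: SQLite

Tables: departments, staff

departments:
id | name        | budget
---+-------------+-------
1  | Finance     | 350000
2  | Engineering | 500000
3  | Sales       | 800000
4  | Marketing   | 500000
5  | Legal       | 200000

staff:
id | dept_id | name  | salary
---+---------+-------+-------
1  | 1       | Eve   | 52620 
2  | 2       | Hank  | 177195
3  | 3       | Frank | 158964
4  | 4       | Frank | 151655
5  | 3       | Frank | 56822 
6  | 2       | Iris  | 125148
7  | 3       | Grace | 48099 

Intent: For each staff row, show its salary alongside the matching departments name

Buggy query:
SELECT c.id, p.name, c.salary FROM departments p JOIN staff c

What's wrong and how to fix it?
Bug: Missing join condition: each staff row is matched to all departments rows instead of just its own

Fix: Add ON c.dept_id = p.id to the JOIN

Corrected query:
SELECT c.id, p.name, c.salary FROM departments p JOIN staff c ON c.dept_id = p.id

Result:
id | name        | salary
---+-------------+-------
1  | Finance     | 52620 
2  | Engineering | 177195
3  | Sales       | 158964
4  | Marketing   | 151655
5  | Sales       | 56822 
6  | Engineering | 125148
7  | Sales       | 48099 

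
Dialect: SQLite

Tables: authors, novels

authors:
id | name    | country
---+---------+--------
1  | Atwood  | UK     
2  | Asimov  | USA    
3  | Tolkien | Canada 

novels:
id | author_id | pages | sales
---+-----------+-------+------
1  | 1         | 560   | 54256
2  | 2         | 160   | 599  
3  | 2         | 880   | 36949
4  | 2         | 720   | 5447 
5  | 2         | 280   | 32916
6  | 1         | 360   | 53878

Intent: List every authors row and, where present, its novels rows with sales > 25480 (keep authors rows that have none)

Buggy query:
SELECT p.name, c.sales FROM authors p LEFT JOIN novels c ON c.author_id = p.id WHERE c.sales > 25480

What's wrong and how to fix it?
Bug: Filtering c.sales in WHERE discards the NULL rows produced by LEFT JOIN, turning it into an inner join

Fix: Move the right-table condition into the ON clause so unmatched parents are kept

Corrected query:
SELECT p.name, c.sales FROM authors p LEFT JOIN novels c ON c.author_id = p.id AND c.sales > 25480

Result:
name    | sales
--------+------
Atwood  | 53878
Atwood  | 54256
Asimov  | 32916
Asimov  | 36949
Tolkien | NULL 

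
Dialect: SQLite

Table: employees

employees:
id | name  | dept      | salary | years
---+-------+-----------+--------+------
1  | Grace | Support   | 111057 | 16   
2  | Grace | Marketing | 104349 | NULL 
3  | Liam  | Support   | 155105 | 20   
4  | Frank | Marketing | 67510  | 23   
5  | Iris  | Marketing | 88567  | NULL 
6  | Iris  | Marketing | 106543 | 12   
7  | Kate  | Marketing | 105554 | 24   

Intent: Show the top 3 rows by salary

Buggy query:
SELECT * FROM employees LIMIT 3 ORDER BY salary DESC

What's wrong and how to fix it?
Bug: LIMIT must come after ORDER BY

Fix: Swap the clauses: ORDER BY first, then LIMIT

Corrected query:
SELECT * FROM employees ORDER BY salary DESC LIMIT 3

Result:
id | name  | dept      | salary | years
---+-------+-----------+--------+------
3  | Liam  | Support   | 155105 | 20   
1  | Grace | Support   | 111057 | 16   
6  | Iris  | Marketing | 106543 | 12   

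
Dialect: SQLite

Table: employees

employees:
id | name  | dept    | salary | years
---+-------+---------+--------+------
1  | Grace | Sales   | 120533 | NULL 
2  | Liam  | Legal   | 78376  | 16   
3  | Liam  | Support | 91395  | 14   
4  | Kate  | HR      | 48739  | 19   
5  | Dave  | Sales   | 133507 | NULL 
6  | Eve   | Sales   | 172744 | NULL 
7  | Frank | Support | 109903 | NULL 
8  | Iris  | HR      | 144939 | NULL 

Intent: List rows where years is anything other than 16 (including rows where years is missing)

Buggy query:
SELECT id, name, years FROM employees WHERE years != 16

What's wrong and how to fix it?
Bug: Inequality against NULL is unknown, not true; rows with NULL are dropped

Fix: Handle NULL separately with IS NULL alongside the inequality

Corrected query:
SELECT id, name, years FROM employees WHERE years != 16 OR years IS NULL

Result:
id | name  | years
---+-------+------
1  | Grace | NULL 
3  | Liam  | 14   
4  | Kate  | 19   
5  | Dave  | NULL 
6  | Eve   | NULL 
7  | Frank | NULL 
8  | Iris  | NULL 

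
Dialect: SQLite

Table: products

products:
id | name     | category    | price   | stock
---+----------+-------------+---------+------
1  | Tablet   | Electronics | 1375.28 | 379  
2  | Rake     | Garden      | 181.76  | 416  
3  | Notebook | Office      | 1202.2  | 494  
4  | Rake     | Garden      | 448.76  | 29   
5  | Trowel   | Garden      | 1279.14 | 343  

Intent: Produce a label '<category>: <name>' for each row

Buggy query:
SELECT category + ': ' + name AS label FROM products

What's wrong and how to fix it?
Bug: SQLite uses || for string concatenation; + coerces text to numbers (yielding 0)

Fix: Replace + with || to concatenate text

Corrected query:
SELECT category || ': ' || name AS label FROM products

Result:
label              
-------------------
Electronics: Tablet
Garden: Rake       
Office: Notebook   
Garden: Rake       
Garden: Trowel     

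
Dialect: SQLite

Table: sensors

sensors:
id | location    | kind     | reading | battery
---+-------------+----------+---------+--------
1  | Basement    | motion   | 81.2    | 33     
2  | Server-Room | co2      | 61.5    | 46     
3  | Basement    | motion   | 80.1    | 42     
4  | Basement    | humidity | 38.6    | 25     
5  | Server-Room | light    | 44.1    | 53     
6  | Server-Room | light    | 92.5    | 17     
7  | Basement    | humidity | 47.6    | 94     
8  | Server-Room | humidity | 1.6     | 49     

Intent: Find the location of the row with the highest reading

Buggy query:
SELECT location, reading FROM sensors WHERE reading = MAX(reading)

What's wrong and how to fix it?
Bug: MAX(reading) is an aggregate and cannot be used directly in WHERE

Fix: Wrap MAX in a scalar subquery so WHERE compares against a single value

Corrected query:
SELECT location, reading FROM sensors WHERE reading = (SELECT MAX(reading) FROM sensors)

Result:
location    | reading
------------+--------
Server-Room | 92.5   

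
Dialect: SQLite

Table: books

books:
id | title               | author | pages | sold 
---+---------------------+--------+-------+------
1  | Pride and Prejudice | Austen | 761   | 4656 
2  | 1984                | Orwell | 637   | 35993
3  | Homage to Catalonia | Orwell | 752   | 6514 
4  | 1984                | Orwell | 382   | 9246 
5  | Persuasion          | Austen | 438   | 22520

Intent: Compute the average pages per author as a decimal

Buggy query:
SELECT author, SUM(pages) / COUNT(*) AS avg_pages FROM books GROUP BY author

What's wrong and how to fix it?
Bug: SUM(pages) and COUNT(*) are both integers; the division truncates the fractional part

Fix: Multiply by 1.0 (or CAST to REAL) to force floating-point division

Corrected query:
SELECT author, SUM(pages) * 1.0 / COUNT(*) AS avg_pages FROM books GROUP BY author

Result:
author | avg_pages 
-------+-----------
Austen | 599.5     
Orwell | 590.333333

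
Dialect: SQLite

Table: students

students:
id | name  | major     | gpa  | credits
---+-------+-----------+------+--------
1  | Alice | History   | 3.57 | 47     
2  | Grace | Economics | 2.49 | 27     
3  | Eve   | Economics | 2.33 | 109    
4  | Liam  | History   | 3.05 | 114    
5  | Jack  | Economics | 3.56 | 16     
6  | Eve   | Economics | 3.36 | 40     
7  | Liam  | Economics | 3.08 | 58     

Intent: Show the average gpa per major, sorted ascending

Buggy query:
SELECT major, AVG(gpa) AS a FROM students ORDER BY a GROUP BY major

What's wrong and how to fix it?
Bug: ORDER BY appears before GROUP BY; SQL clause order requires GROUP BY first

Fix: Reorder: SELECT … FROM … GROUP BY … ORDER BY …

Corrected query:
SELECT major, AVG(gpa) AS a FROM students GROUP BY major ORDER BY a

Result:
major     | a    
----------+------
Economics | 2.964
History   | 3.31 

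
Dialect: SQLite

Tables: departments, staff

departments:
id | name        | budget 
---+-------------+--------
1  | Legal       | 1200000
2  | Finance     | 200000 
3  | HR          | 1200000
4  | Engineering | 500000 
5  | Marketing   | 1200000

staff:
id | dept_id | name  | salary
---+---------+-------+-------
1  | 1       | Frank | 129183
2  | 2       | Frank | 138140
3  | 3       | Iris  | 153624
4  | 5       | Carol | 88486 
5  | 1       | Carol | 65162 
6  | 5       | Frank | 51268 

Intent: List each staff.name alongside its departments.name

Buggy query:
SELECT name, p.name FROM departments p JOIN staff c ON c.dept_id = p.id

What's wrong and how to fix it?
Bug: 'name' exists in both joined tables, so the database can't tell which one is meant

Fix: Prefix ambiguous columns with the table alias

Corrected query:
SELECT c.name, p.name FROM departments p JOIN staff c ON c.dept_id = p.id

Result:
name  | name     
------+----------
Frank | Legal    
Frank | Finance  
Iris  | HR       
Carol | Marketing
Carol | Legal    
Frank | Marketing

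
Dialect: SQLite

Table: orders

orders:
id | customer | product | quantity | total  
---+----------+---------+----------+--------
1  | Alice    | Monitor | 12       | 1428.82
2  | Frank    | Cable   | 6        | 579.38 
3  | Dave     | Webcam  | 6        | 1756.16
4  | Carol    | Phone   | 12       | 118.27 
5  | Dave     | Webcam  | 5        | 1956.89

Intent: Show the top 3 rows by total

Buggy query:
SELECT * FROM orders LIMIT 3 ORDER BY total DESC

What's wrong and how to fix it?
Bug: ORDER BY cannot follow LIMIT; LIMIT is the final clause

Fix: Sort with ORDER BY, then apply LIMIT

Corrected query:
SELECT * FROM orders ORDER BY total DESC LIMIT 3

Result:
id | customer | product | quantity | total  
---+----------+---------+----------+--------
5  | Dave     | Webcam  | 5        | 1956.89
3  | Dave     | Webcam  | 6        | 1756.16
1  | Alice    | Monitor | 12       | 1428.82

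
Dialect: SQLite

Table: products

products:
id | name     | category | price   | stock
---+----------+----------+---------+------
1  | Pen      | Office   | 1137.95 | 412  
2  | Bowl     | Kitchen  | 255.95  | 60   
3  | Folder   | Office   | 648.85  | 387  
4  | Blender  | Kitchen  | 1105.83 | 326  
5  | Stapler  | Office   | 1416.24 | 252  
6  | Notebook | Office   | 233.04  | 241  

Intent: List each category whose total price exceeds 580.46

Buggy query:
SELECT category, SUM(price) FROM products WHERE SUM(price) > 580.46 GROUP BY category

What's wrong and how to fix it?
Bug: SUM(price) is an aggregate, but WHERE filters rows before aggregation

Fix: Use HAVING (which filters groups after aggregation) instead of WHERE

Corrected query:
SELECT category, SUM(price) FROM products GROUP BY category HAVING SUM(price) > 580.46

Result:
category | SUM(price)
---------+-----------
Kitchen  | 1361.78   
Office   | 3436.08   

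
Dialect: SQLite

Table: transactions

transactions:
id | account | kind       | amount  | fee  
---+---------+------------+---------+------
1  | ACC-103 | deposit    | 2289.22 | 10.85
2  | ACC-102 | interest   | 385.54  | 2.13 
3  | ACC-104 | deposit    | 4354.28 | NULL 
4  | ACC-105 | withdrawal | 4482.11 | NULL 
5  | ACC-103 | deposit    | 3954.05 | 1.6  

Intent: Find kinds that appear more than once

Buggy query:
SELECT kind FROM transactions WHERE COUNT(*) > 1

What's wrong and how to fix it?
Bug: WHERE can't reference COUNT(*); aggregates are computed after WHERE

Fix: Group first, then use HAVING for the count condition

Corrected query:
SELECT kind FROM transactions GROUP BY kind HAVING COUNT(*) > 1

Result:
kind   
-------
deposit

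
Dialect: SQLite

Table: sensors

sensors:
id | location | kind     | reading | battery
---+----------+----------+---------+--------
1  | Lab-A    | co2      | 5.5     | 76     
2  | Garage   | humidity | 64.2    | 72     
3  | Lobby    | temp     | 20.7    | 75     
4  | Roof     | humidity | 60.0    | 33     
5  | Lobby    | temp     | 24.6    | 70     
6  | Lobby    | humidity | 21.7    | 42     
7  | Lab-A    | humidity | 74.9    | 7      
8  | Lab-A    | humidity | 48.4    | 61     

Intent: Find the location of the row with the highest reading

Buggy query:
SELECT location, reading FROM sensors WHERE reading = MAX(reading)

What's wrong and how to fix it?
Bug: WHERE is evaluated per row; an aggregate over the whole table isn't defined there

Fix: Use a subquery: WHERE reading = (SELECT MAX(reading) FROM sensors)

Corrected query:
SELECT location, reading FROM sensors WHERE reading = (SELECT MAX(reading) FROM sensors)

Result:
location | reading
---------+--------
Lab-A    | 74.9   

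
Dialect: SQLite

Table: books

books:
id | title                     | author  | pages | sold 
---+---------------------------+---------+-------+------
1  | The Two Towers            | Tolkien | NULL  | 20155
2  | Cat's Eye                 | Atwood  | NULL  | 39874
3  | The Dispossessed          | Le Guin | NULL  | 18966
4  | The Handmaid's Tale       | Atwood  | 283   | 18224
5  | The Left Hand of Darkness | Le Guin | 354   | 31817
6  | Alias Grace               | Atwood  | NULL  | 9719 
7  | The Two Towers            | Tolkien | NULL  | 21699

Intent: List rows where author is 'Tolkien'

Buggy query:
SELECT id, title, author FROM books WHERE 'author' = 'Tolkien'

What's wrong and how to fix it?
Bug: Single quotes denote string literals in SQL; the column name is being compared as a constant string

Fix: Remove the quotes around the column name (or use double quotes for an identifier)

Corrected query:
SELECT id, title, author FROM books WHERE author = 'Tolkien'

Result:
id | title          | author 
---+----------------+--------
1  | The Two Towers | Tolkien
7  | The Two Towers | Tolkien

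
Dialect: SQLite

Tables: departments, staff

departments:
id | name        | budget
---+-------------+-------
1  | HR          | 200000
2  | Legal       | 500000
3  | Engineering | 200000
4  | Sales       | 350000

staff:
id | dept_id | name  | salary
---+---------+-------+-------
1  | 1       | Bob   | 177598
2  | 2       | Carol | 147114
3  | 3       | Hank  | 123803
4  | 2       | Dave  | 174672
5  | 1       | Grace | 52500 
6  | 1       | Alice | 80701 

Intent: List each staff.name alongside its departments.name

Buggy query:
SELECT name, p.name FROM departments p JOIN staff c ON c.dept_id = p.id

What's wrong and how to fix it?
Bug: Both tables have a 'name' column; the unqualified reference is ambiguous

Fix: Qualify the column with its table alias (c.name)

Corrected query:
SELECT c.name, p.name FROM departments p JOIN staff c ON c.dept_id = p.id

Result:
name  | name       
------+------------
Bob   | HR         
Carol | Legal      
Hank  | Engineering
Dave  | Legal      
Grace | HR         
Alice | HR         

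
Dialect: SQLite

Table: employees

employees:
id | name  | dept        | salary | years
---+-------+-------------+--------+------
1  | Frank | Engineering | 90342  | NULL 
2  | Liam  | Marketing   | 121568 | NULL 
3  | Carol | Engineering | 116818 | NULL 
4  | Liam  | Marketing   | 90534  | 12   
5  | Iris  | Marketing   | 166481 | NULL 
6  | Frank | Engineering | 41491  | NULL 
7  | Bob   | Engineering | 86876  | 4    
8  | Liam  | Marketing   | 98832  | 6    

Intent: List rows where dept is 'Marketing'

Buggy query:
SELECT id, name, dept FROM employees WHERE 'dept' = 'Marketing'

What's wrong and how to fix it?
Bug: Single quotes denote string literals in SQL; the column name is being compared as a constant string

Fix: Reference the column as dept without single quotes

Corrected query:
SELECT id, name, dept FROM employees WHERE dept = 'Marketing'

Result:
id | name | dept     
---+------+----------
2  | Liam | Marketing
4  | Liam | Marketing
5  | Iris | Marketing
8  | Liam | Marketing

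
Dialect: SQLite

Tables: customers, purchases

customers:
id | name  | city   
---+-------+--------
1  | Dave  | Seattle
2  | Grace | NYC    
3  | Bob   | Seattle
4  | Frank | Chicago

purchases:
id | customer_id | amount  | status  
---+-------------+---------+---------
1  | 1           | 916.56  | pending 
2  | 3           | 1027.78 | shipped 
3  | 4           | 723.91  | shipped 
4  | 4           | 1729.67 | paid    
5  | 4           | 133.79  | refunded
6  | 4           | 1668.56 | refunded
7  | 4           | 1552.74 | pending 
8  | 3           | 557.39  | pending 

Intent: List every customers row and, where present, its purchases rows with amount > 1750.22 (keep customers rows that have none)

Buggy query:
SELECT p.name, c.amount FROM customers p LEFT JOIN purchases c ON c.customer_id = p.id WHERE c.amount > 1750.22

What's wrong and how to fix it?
Bug: Filtering c.amount in WHERE discards the NULL rows produced by LEFT JOIN, turning it into an inner join

Fix: Put 'c.amount > 1750.22' in the JOIN's ON clause instead of WHERE

Corrected query:
SELECT p.name, c.amount FROM customers p LEFT JOIN purchases c ON c.customer_id = p.id AND c.amount > 1750.22

Result:
name  | amount
------+-------
Dave  | NULL  
Grace | NULL  
Bob   | NULL  
Frank | NULL  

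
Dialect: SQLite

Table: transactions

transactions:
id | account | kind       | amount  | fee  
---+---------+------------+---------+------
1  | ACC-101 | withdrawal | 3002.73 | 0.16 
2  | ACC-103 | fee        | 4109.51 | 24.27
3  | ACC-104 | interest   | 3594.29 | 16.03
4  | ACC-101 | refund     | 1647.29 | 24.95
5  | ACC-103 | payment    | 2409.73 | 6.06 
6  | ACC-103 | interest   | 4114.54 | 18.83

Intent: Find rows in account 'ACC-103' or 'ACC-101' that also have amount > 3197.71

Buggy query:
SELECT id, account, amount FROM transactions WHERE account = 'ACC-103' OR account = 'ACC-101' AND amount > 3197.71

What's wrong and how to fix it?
Bug: AND binds tighter than OR, so this parses as account = 'ACC-103' OR (account = 'ACC-101' AND amount > 3197.71)

Fix: Add parentheses around the OR so the AND applies to both alternatives

Corrected query:
SELECT id, account, amount FROM transactions WHERE (account = 'ACC-103' OR account = 'ACC-101') AND amount > 3197.71

Result:
id | account | amount 
---+---------+--------
2  | ACC-103 | 4109.51
6  | ACC-103 | 4114.54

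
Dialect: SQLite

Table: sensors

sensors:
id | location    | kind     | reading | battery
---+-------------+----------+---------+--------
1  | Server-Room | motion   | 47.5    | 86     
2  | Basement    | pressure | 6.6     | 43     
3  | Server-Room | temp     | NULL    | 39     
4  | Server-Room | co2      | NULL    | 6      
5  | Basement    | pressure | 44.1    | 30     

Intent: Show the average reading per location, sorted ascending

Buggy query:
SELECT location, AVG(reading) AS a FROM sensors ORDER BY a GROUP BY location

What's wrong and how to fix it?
Bug: GROUP BY must precede ORDER BY

Fix: Reorder: SELECT … FROM … GROUP BY … ORDER BY …

Corrected query:
SELECT location, AVG(reading) AS a FROM sensors GROUP BY location ORDER BY a

Result:
location    | a    
------------+------
Basement    | 25.35
Server-Room | 47.5 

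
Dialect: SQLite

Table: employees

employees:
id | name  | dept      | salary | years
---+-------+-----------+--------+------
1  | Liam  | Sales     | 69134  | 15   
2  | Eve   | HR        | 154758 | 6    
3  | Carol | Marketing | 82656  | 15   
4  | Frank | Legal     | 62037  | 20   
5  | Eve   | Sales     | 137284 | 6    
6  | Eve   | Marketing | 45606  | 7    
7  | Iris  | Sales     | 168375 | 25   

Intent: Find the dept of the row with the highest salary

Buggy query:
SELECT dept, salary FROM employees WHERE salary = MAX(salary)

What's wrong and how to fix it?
Bug: MAX(salary) is an aggregate and cannot be used directly in WHERE

Fix: Use a subquery: WHERE salary = (SELECT MAX(salary) FROM employees)

Corrected query:
SELECT dept, salary FROM employees WHERE salary = (SELECT MAX(salary) FROM employees)

Result:
dept  | salary
------+-------
Sales | 168375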